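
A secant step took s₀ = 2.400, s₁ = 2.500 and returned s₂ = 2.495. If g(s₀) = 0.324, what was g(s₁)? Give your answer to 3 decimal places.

-0.017

The secant line through (2.400, 0.324) and (2.500, g(s₁)) crosses zero at s₂ = 2.495.
So (2.400, 0.324), (2.500, g(s₁)), (2.495, 0) are collinear:
g(s₁) = 0.324 · (2.500 − 2.495) / (2.400 − 2.495) = 0.324 · (0.00500)/(-0.09500) = -0.01705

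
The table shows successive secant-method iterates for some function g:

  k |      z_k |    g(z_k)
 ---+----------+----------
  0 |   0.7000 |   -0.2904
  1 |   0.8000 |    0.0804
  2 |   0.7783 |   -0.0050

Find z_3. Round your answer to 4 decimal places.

0.7796

z_3 = 0.7783 − (-0.0050)·(0.7783 − 0.8000) / (-0.0050 − 0.0804)
   = 0.7783 − (0.000109)/(-0.085400) = 0.779570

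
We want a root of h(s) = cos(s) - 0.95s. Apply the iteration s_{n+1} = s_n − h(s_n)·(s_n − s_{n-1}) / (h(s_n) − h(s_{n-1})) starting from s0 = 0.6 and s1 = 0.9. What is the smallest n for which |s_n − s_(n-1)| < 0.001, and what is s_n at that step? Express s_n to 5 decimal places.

n = 4, s_n = 0.76173

h(0.6) = 0.2553356, h(0.9) = -0.2333900
s2 = 0.9000000 − (-0.2333900)·(0.3000000)/(-0.4887256) = 0.7567356;  |Δ| = 0.1432644
h(0.7567356) = 0.0081823
s3 = 0.7567356 − 0.0081823·(-0.1432644)/(0.2415723) = 0.7615881;  |Δ| = 0.0048525
h(0.7615881) = 0.0002324
s4 = 0.7615881 − 0.0002324·(0.0048525)/(-0.0079499) = 0.7617299;  |Δ| = 0.0001418
|s4 − s3| = 0.0001418 < 0.001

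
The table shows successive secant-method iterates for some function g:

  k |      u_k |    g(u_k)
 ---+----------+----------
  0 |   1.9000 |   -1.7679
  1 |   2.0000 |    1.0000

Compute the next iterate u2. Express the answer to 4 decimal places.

1.9639

u2 = 2.0000 − 1.0000·(2.0000 − 1.9000) / (1.0000 − (-1.7679))
   = 2.0000 − (0.100000)/(2.767900) = 1.963872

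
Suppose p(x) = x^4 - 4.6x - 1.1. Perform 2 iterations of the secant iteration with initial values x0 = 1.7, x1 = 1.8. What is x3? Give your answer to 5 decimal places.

p(1.7) = -0.5679000, p(1.8) = 1.1176000
x2 = 1.8000000 − 1.1176000·(1.8000000 − 1.7000000) / (1.1176000 − (-0.5679000)) = 1.8000000 − (0.1117600)/(1.6855000) = 1.7336933
p(1.7336933) = -0.0408026
x3 = 1.7336933 − (-0.0408026)·(1.7336933 − 1.8000000) / (-0.0408026 − 1.1176000) = 1.7336933 − (0.0027055)/(-1.1584026) = 1.7360288

1.73603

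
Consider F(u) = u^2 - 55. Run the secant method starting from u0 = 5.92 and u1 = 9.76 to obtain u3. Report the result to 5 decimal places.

7.38528

F(5.92) = -19.9536000, F(9.76) = 40.2576000
u2 = 9.7600000 − 40.2576000·(9.7600000 − 5.9200000) / (40.2576000 − (-19.9536000)) = 9.7600000 − (154.5891840)/(60.2112000) = 7.1925510
F(7.1925510) = -3.2672098
u3 = 7.1925510 − (-3.2672098)·(7.1925510 − 9.7600000) / (-3.2672098 − 40.2576000) = 7.1925510 − (8.3883945)/(-43.5248098) = 7.3852778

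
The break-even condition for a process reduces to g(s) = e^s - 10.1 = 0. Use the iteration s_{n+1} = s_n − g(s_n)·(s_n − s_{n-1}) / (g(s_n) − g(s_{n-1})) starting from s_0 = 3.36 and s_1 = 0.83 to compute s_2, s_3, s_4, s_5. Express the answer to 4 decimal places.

g(3.36) = 18.689191, g(0.83) = -7.806681
s_2 = 0.830000 − (-7.806681)·(0.830000 − 3.360000) / (-7.806681 − 18.689191) = 0.830000 − (19.750904)/(-26.495872) = 1.575433
g(1.575433) = -5.267165
s_3 = 1.575433 − (-5.267165)·(1.575433 − 0.830000) / (-5.267165 − (-7.806681)) = 1.575433 − (-3.926320)/(2.539516) = 3.121523
g(3.121523) = 12.580896
s_4 = 3.121523 − 12.580896·(3.121523 − 1.575433) / (12.580896 − (-5.267165)) = 3.121523 − (19.451194)/(17.848061) = 2.031702
g(2.031702) = -2.472945
s_5 = 2.031702 − (-2.472945)·(2.031702 − 3.121523) / (-2.472945 − 12.580896) = 2.031702 − (2.695067)/(-15.053841) = 2.210730

1.5754, 3.1215, 2.0317, 2.2107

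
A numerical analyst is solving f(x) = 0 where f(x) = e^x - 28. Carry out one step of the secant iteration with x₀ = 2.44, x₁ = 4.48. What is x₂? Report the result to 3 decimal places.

f(2.44) = -16.52696, f(4.48) = 60.23467
x₂ = 4.48000 − 60.23467·(4.48000 − 2.44000) / (60.23467 − (-16.52696)) = 4.48000 − (122.87873)/(76.76163) = 2.87922

2.879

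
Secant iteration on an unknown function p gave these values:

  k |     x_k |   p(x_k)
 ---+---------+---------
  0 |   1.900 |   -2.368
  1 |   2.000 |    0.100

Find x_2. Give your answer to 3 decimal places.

x_2 = 2.000 − 0.100·(2.000 − 1.900) / (0.100 − (-2.368))
   = 2.000 − (0.01000)/(2.46800) = 1.99595

1.996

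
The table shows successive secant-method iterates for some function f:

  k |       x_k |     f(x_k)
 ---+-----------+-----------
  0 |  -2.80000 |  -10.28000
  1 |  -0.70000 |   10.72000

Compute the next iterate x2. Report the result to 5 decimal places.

-1.77200

x2 = -0.70000 − 10.72000·(-0.70000 − (-2.80000)) / (10.72000 − (-10.28000))
   = -0.70000 − (22.5120000)/(21.0000000) = -1.7720000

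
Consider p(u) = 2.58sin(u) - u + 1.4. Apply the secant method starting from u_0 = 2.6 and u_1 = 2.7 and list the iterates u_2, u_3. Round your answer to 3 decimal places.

2.640, 2.640

p(2.6) = 0.12999, p(2.7) = -0.19736
u_2 = 2.70000 − (-0.19736)·(2.70000 − 2.60000) / (-0.19736 − 0.12999) = 2.70000 − (-0.01974)/(-0.32735) = 2.63971
p(2.63971) = 0.00147
u_3 = 2.63971 − 0.00147·(2.63971 − 2.70000) / (0.00147 − (-0.19736)) = 2.63971 − (-0.00009)/(0.19883) = 2.64016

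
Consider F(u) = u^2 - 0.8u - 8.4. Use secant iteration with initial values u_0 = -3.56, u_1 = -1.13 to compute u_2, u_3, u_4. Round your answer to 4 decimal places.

F(-3.56) = 7.121600, F(-1.13) = -6.219100
u_2 = -1.130000 − (-6.219100)·(-1.130000 − (-3.560000)) / (-6.219100 − 7.121600) = -1.130000 − (-15.112413)/(-13.340700) = -2.262805
F(-2.262805) = -1.469469
u_3 = -2.262805 − (-1.469469)·(-2.262805 − (-1.130000)) / (-1.469469 − (-6.219100)) = -2.262805 − (1.664622)/(4.749631) = -2.613279
F(-2.613279) = 0.519851
u_4 = -2.613279 − 0.519851·(-2.613279 − (-2.262805)) / (0.519851 − (-1.469469)) = -2.613279 − (-0.182194)/(1.989320) = -2.521693

-2.2628, -2.6133, -2.5217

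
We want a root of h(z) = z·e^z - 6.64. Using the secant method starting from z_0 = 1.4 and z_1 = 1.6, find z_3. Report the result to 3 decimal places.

h(1.4) = -0.96272, h(1.6) = 1.28485
z_2 = 1.60000 − 1.28485·(1.60000 − 1.40000) / (1.28485 − (-0.96272)) = 1.60000 − (0.25697)/(2.24757) = 1.48567
h(1.48567) = -0.07645
z_3 = 1.48567 − (-0.07645)·(1.48567 − 1.60000) / (-0.07645 − 1.28485) = 1.48567 − (0.00874)/(-1.36130) = 1.49209

1.492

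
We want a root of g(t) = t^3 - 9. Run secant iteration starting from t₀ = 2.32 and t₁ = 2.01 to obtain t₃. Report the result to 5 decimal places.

2.08035

g(2.32) = 3.4871680, g(2.01) = -0.8793990
t₂ = 2.0100000 − (-0.8793990)·(2.0100000 − 2.3200000) / (-0.8793990 − 3.4871680) = 2.0100000 − (0.2726137)/(-4.3665670) = 2.0724320
g(2.0724320) = -0.0989571
t₃ = 2.0724320 − (-0.0989571)·(2.0724320 − 2.0100000) / (-0.0989571 − (-0.8793990)) = 2.0724320 − (-0.0061781)/(0.7804419) = 2.0803482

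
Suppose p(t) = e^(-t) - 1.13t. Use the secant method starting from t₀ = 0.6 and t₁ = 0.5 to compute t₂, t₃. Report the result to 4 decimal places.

0.5243, 0.5240

p(0.6) = -0.129188, p(0.5) = 0.041531
t₂ = 0.500000 − 0.041531·(0.500000 − 0.600000) / (0.041531 − (-0.129188)) = 0.500000 − (-0.004153)/(0.170719) = 0.524327
p(0.524327) = -0.000536
t₃ = 0.524327 − (-0.000536)·(0.524327 − 0.500000) / (-0.000536 − 0.041531) = 0.524327 − (-0.000013)/(-0.042066) = 0.524017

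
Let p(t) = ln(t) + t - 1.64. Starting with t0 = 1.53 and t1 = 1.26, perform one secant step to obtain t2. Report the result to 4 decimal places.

p(1.53) = 0.315268, p(1.26) = -0.148888
t2 = 1.260000 − (-0.148888)·(1.260000 − 1.530000) / (-0.148888 − 0.315268) = 1.260000 − (0.040200)/(-0.464156) = 1.346608

1.3466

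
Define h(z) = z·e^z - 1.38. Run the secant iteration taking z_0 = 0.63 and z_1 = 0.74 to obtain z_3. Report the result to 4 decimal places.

h(0.63) = -0.197105, h(0.74) = 0.170992
z_2 = 0.740000 − 0.170992·(0.740000 − 0.630000) / (0.170992 − (-0.197105)) = 0.740000 − (0.018809)/(0.368098) = 0.688902
h(0.688902) = -0.008034
z_3 = 0.688902 − (-0.008034)·(0.688902 − 0.740000) / (-0.008034 − 0.170992) = 0.688902 − (0.000410)/(-0.179026) = 0.691195

0.6912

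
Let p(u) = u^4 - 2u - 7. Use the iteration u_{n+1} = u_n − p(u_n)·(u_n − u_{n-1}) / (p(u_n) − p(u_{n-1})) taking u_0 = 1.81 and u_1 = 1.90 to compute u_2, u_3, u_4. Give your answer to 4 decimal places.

p(1.81) = 0.112831, p(1.90) = 2.232100
u_2 = 1.900000 − 2.232100·(1.900000 − 1.810000) / (2.232100 − 0.112831) = 1.900000 − (0.200889)/(2.119269) = 1.805208
p(1.805208) = 0.009212
u_3 = 1.805208 − 0.009212·(1.805208 − 1.900000) / (0.009212 − 2.232100) = 1.805208 − (-0.000873)/(-2.222888) = 1.804816
p(1.804816) = 0.000757
u_4 = 1.804816 − 0.000757·(1.804816 − 1.805208) / (0.000757 − 0.009212) = 1.804816 − (0.000000)/(-0.008455) = 1.804780

1.8052, 1.8048, 1.8048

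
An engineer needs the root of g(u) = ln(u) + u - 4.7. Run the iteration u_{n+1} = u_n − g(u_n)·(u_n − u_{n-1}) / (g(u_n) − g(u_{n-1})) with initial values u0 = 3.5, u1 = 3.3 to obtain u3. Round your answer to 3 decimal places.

g(3.5) = 0.05276, g(3.3) = -0.20608
u2 = 3.30000 − (-0.20608)·(3.30000 − 3.50000) / (-0.20608 − 0.05276) = 3.30000 − (0.04122)/(-0.25884) = 3.45923
g(3.45923) = 0.00028
u3 = 3.45923 − 0.00028·(3.45923 − 3.30000) / (0.00028 − (-0.20608)) = 3.45923 − (0.00004)/(0.20636) = 3.45902

3.459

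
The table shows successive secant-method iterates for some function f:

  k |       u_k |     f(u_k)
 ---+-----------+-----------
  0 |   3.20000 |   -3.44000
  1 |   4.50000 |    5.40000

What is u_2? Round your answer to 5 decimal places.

3.70588

u_2 = 4.50000 − 5.40000·(4.50000 − 3.20000) / (5.40000 − (-3.44000))
   = 4.50000 − (7.0200000)/(8.8400000) = 3.7058824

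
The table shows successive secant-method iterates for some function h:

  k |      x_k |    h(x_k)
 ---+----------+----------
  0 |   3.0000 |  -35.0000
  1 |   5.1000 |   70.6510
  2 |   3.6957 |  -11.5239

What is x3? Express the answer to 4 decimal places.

3.8926

x3 = 3.6957 − (-11.5239)·(3.6957 − 5.1000) / (-11.5239 − 70.6510)
   = 3.6957 − (16.183013)/(-82.174900) = 3.892634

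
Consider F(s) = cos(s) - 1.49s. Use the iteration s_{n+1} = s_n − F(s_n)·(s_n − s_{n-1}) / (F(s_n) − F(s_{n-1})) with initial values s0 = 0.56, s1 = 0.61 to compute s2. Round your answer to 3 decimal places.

0.566

F(0.56) = 0.01286, F(0.61) = -0.08925
s2 = 0.61000 − (-0.08925)·(0.61000 − 0.56000) / (-0.08925 − 0.01286) = 0.61000 − (-0.00446)/(-0.10211) = 0.56629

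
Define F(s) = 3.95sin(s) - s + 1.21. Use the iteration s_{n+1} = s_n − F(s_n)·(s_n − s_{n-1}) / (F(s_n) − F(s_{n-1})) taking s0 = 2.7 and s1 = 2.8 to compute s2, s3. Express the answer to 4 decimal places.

F(2.7) = 0.198151, F(2.8) = -0.266797
s2 = 2.800000 − (-0.266797)·(2.800000 − 2.700000) / (-0.266797 − 0.198151) = 2.800000 − (-0.026680)/(-0.464947) = 2.742618
F(2.742618) = 0.001854
s3 = 2.742618 − 0.001854·(2.742618 − 2.800000) / (0.001854 − (-0.266797)) = 2.742618 − (-0.000106)/(0.268651) = 2.743014

2.7426, 2.7430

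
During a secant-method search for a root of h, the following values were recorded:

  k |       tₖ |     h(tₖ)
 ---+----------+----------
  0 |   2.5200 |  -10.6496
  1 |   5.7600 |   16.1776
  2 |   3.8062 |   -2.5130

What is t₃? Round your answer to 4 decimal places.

t₃ = 3.8062 − (-2.5130)·(3.8062 − 5.7600) / (-2.5130 − 16.1776)
   = 3.8062 − (4.909899)/(-18.690600) = 4.068894

4.0689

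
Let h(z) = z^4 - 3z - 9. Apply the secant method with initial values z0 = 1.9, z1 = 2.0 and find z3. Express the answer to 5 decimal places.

1.96443

h(1.9) = -1.6679000, h(2.0) = 1.0000000
z2 = 2.0000000 − 1.0000000·(2.0000000 − 1.9000000) / (1.0000000 − (-1.6679000)) = 2.0000000 − (0.1000000)/(2.6679000) = 1.9625173
h(1.9625173) = -0.0536978
z3 = 1.9625173 − (-0.0536978)·(1.9625173 − 2.0000000) / (-0.0536978 − 1.0000000) = 1.9625173 − (0.0020127)/(-1.0536978) = 1.9644275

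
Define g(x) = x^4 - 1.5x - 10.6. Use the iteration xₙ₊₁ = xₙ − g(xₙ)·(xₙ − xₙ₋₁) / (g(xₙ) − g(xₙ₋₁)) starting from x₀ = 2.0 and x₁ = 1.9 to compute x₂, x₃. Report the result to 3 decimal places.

1.915, 1.916

g(2.0) = 2.40000, g(1.9) = -0.41790
x₂ = 1.90000 − (-0.41790)·(1.90000 − 2.00000) / (-0.41790 − 2.40000) = 1.90000 − (0.04179)/(-2.81790) = 1.91483
g(1.91483) = -0.02848
x₃ = 1.91483 − (-0.02848)·(1.91483 − 1.90000) / (-0.02848 − (-0.41790)) = 1.91483 − (-0.00042)/(0.38942) = 1.91591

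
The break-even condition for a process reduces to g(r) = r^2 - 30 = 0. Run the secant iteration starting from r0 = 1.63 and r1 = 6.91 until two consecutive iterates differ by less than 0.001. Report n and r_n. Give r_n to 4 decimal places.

g(1.63) = -27.343100, g(6.91) = 17.748100
r2 = 6.910000 − 17.748100·(5.280000)/(45.091200) = 4.831768;  |Δ| = 2.078232
g(4.831768) = -6.654017
r3 = 4.831768 − (-6.654017)·(-2.078232)/(-24.402117) = 5.398464;  |Δ| = 0.566696
g(5.398464) = -0.856582
r4 = 5.398464 − (-0.856582)·(0.566696)/(5.797435) = 5.482195;  |Δ| = 0.083730
g(5.482195) = 0.054460
r5 = 5.482195 − 0.054460·(0.083730)/(0.911042) = 5.477190;  |Δ| = 0.005005
g(5.477190) = -0.000394
r6 = 5.477190 − (-0.000394)·(-0.005005)/(-0.054855) = 5.477226;  |Δ| = 0.000036
|r6 − r5| = 0.000036 < 0.001

n = 6, r_n = 5.4772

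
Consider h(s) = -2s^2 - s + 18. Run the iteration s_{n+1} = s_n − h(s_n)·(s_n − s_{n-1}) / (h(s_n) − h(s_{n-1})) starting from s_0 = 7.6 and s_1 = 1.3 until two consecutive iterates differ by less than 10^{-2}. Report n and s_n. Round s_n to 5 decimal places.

n = 6, s_n = 2.76041

h(7.6) = -105.1200000, h(1.3) = 13.3200000
s_2 = 1.3000000 − 13.3200000·(-6.3000000)/(118.4400000) = 2.0085106;  |Δ| = 0.7085106
h(2.0085106) = 7.9232594
s_3 = 2.0085106 − 7.9232594·(0.7085106)/(-5.3967406) = 3.0487151;  |Δ| = 1.0402044
h(3.0487151) = -3.6380424
s_4 = 3.0487151 − (-3.6380424)·(1.0402044)/(-11.5613018) = 2.7213897;  |Δ| = 0.3273254
h(2.7213897) = 0.4666868
s_5 = 2.7213897 − 0.4666868·(-0.3273254)/(4.1047293) = 2.7586049;  |Δ| = 0.0372152
h(2.7586049) = 0.0215930
s_6 = 2.7586049 − 0.0215930·(0.0372152)/(-0.4450938) = 2.7604103;  |Δ| = 0.0018054
|s_6 − s_5| = 0.0018054 < 10^{-2}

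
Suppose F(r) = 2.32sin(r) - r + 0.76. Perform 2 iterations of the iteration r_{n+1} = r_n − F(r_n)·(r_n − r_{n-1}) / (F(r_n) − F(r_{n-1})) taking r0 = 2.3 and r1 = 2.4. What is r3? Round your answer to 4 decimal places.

F(2.3) = 0.190036, F(2.4) = -0.072925
r2 = 2.400000 − (-0.072925)·(2.400000 − 2.300000) / (-0.072925 − 0.190036) = 2.400000 − (-0.007293)/(-0.262962) = 2.372268
F(2.372268) = 0.001642
r3 = 2.372268 − 0.001642·(2.372268 − 2.400000) / (0.001642 − (-0.072925)) = 2.372268 − (-0.000046)/(0.074567) = 2.372878

2.3729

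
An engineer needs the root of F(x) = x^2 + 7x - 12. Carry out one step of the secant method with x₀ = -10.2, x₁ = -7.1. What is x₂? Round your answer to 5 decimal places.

-8.19612

F(-10.2) = 20.6400000, F(-7.1) = -11.2900000
x₂ = -7.1000000 − (-11.2900000)·(-7.1000000 − (-10.2000000)) / (-11.2900000 − 20.6400000) = -7.1000000 − (-34.9990000)/(-31.9300000) = -8.1961165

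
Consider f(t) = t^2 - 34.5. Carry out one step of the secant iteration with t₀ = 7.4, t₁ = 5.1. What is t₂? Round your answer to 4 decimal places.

5.7792

f(7.4) = 20.260000, f(5.1) = -8.490000
t₂ = 5.100000 − (-8.490000)·(5.100000 − 7.400000) / (-8.490000 − 20.260000) = 5.100000 − (19.527000)/(-28.750000) = 5.779200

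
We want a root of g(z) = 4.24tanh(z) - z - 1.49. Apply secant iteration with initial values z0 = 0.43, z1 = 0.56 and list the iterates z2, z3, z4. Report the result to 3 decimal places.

g(0.43) = -0.20144, g(0.56) = 0.10382
z2 = 0.56000 − 0.10382·(0.56000 − 0.43000) / (0.10382 − (-0.20144)) = 0.56000 − (0.01350)/(0.30526) = 0.51578
g(0.51578) = 0.00584
z3 = 0.51578 − 0.00584·(0.51578 − 0.56000) / (0.00584 − 0.10382) = 0.51578 − (-0.00026)/(-0.09798) = 0.51315
g(0.51315) = -0.00019
z4 = 0.51315 − (-0.00019)·(0.51315 − 0.51578) / (-0.00019 − 0.00584) = 0.51315 − (0.00000)/(-0.00604) = 0.51323

0.516, 0.513, 0.513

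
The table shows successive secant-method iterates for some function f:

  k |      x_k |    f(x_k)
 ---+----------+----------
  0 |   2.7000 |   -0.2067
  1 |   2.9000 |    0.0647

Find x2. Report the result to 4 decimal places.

x2 = 2.9000 − 0.0647·(2.9000 − 2.7000) / (0.0647 − (-0.2067))
   = 2.9000 − (0.012940)/(0.271400) = 2.852321

2.8523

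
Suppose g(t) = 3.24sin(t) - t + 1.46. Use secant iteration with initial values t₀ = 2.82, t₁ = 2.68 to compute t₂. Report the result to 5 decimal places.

2.73586

g(2.82) = -0.3359074, g(2.68) = 0.2230138
t₂ = 2.6800000 − 0.2230138·(2.6800000 − 2.8200000) / (0.2230138 − (-0.3359074)) = 2.6800000 − (-0.0312219)/(0.5589212) = 2.7358611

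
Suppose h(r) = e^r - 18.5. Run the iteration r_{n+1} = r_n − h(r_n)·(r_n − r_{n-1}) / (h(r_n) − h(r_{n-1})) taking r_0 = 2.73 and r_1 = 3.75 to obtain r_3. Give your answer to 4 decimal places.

2.8928

h(2.73) = -3.167113, h(3.75) = 24.021082
r_2 = 3.750000 − 24.021082·(3.750000 − 2.730000) / (24.021082 − (-3.167113)) = 3.750000 − (24.501504)/(27.188195) = 2.848818
h(2.848818) = -1.232635
r_3 = 2.848818 − (-1.232635)·(2.848818 − 3.750000) / (-1.232635 − 24.021082) = 2.848818 − (1.110828)/(-25.253717) = 2.892805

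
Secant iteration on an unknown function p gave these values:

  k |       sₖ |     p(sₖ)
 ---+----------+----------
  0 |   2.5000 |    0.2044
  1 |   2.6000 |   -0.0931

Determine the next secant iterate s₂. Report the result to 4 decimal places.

s₂ = 2.6000 − (-0.0931)·(2.6000 − 2.5000) / (-0.0931 − 0.2044)
   = 2.6000 − (-0.009310)/(-0.297500) = 2.568706

2.5687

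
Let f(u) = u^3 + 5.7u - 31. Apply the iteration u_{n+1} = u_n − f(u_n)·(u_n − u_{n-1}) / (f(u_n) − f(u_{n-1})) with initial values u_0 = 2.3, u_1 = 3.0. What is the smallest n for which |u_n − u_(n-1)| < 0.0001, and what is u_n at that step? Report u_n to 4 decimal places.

n = 5, u_n = 2.5454

f(2.3) = -5.723000, f(3.0) = 13.100000
u_2 = 3.000000 − 13.100000·(0.700000)/(18.823000) = 2.512830;  |Δ| = 0.487170
f(2.512830) = -0.810069
u_3 = 2.512830 − (-0.810069)·(-0.487170)/(-13.910069) = 2.541201;  |Δ| = 0.028371
f(2.541201) = -0.104836
u_4 = 2.541201 − (-0.104836)·(0.028371)/(0.705233) = 2.545418;  |Δ| = 0.004217
f(2.545418) = 0.001044
u_5 = 2.545418 − 0.001044·(0.004217)/(0.105880) = 2.545377;  |Δ| = 0.000042
|u_5 − u_4| = 0.000042 < 0.0001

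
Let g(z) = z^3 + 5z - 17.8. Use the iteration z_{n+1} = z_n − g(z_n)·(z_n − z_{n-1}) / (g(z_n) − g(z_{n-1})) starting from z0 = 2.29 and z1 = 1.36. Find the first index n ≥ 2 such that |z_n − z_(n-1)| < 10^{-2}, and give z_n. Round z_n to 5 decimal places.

n = 5, z_n = 1.98818

g(2.29) = 5.6589890, g(1.36) = -8.4845440
z2 = 1.3600000 − (-8.4845440)·(-0.9300000)/(-14.1435330) = 1.9178964;  |Δ| = 0.5578964
g(1.9178964) = -1.1558689
z3 = 1.9178964 − (-1.1558689)·(0.5578964)/(7.3286751) = 2.0058871;  |Δ| = 0.0879907
g(2.0058871) = 0.3002882
z4 = 2.0058871 − 0.3002882·(0.0879907)/(1.4561571) = 1.9877417;  |Δ| = 0.0181454
g(1.9877417) = -0.0074921
z5 = 1.9877417 − (-0.0074921)·(-0.0181454)/(-0.3077803) = 1.9881834;  |Δ| = 0.0004417
|z5 − z4| = 0.0004417 < 10^{-2}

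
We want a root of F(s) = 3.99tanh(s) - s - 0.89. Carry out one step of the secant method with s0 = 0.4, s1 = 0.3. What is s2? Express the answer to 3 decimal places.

0.311

F(0.4) = 0.22600, F(0.3) = -0.02766
s2 = 0.30000 − (-0.02766)·(0.30000 − 0.40000) / (-0.02766 − 0.22600) = 0.30000 − (0.00277)/(-0.25366) = 0.31091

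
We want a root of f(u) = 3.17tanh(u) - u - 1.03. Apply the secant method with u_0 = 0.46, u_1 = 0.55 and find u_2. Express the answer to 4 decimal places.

0.5455

f(0.46) = -0.126633, f(0.55) = 0.006649
u_2 = 0.550000 − 0.006649·(0.550000 − 0.460000) / (0.006649 − (-0.126633)) = 0.550000 − (0.000598)/(0.133282) = 0.545510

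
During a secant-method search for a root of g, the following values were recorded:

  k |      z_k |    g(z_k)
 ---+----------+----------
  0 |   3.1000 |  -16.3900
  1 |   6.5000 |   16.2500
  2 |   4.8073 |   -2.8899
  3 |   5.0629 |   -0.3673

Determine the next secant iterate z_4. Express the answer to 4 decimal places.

5.1001

z_4 = 5.0629 − (-0.3673)·(5.0629 − 4.8073) / (-0.3673 − (-2.8899))
   = 5.0629 − (-0.093882)/(2.522600) = 5.100116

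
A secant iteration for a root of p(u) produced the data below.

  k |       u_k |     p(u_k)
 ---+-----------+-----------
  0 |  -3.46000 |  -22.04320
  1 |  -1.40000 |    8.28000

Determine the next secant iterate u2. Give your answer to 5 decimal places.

-1.96250

u2 = -1.40000 − 8.28000·(-1.40000 − (-3.46000)) / (8.28000 − (-22.04320))
   = -1.40000 − (17.0568000)/(30.3232000) = -1.9625000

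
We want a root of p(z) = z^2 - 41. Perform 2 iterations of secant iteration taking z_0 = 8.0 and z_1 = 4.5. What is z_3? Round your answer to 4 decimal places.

6.4465

p(8.0) = 23.000000, p(4.5) = -20.750000
z_2 = 4.500000 − (-20.750000)·(4.500000 − 8.000000) / (-20.750000 − 23.000000) = 4.500000 − (72.625000)/(-43.750000) = 6.160000
p(6.160000) = -3.054400
z_3 = 6.160000 − (-3.054400)·(6.160000 − 4.500000) / (-3.054400 − (-20.750000)) = 6.160000 − (-5.070304)/(17.695600) = 6.446529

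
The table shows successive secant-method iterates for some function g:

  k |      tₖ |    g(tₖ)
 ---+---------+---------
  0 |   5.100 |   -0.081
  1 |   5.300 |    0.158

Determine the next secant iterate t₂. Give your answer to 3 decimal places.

t₂ = 5.300 − 0.158·(5.300 − 5.100) / (0.158 − (-0.081))
   = 5.300 − (0.03160)/(0.23900) = 5.16778

5.168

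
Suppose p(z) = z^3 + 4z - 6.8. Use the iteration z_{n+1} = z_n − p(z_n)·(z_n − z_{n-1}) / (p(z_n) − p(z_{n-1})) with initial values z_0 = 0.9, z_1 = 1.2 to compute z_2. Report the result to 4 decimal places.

p(0.9) = -2.471000, p(1.2) = -0.272000
z_2 = 1.200000 − (-0.272000)·(1.200000 − 0.900000) / (-0.272000 − (-2.471000)) = 1.200000 − (-0.081600)/(2.199000) = 1.237108

1.2371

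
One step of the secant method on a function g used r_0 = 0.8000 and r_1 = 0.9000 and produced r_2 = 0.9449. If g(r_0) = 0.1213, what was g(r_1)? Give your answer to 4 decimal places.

The secant line through (0.8000, 0.1213) and (0.9000, g(r_1)) crosses zero at r_2 = 0.9449.
So (0.8000, 0.1213), (0.9000, g(r_1)), (0.9449, 0) are collinear:
g(r_1) = 0.1213 · (0.9000 − 0.9449) / (0.8000 − 0.9449) = 0.1213 · (-0.044900)/(-0.144900) = 0.037587

0.0376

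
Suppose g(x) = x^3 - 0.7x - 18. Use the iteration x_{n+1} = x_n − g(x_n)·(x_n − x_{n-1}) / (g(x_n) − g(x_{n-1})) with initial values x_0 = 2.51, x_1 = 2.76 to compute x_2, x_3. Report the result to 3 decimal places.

2.706, 2.710

g(2.51) = -3.94375, g(2.76) = 1.09258
x_2 = 2.76000 − 1.09258·(2.76000 − 2.51000) / (1.09258 − (-3.94375)) = 2.76000 − (0.27314)/(5.03633) = 2.70577
g(2.70577) = -0.08468
x_3 = 2.70577 − (-0.08468)·(2.70577 − 2.76000) / (-0.08468 − 1.09258) = 2.70577 − (0.00459)/(-1.17726) = 2.70967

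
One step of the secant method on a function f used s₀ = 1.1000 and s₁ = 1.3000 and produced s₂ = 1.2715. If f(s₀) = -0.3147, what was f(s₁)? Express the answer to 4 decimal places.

0.0523

The secant line through (1.1000, -0.3147) and (1.3000, f(s₁)) crosses zero at s₂ = 1.2715.
So (1.1000, -0.3147), (1.3000, f(s₁)), (1.2715, 0) are collinear:
f(s₁) = -0.3147 · (1.3000 − 1.2715) / (1.1000 − 1.2715) = -0.3147 · (0.028500)/(-0.171500) = 0.052297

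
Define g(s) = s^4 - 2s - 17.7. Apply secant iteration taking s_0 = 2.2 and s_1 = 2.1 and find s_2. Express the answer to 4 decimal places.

g(2.2) = 1.325600, g(2.1) = -2.451900
s_2 = 2.100000 − (-2.451900)·(2.100000 − 2.200000) / (-2.451900 − 1.325600) = 2.100000 − (0.245190)/(-3.777500) = 2.164908

2.1649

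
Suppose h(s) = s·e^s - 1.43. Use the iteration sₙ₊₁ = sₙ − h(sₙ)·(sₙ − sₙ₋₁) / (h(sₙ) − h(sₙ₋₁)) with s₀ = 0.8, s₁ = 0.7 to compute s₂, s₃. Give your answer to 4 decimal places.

0.7055, 0.7059

h(0.8) = 0.350433, h(0.7) = -0.020373
s₂ = 0.700000 − (-0.020373)·(0.700000 − 0.800000) / (-0.020373 − 0.350433) = 0.700000 − (0.002037)/(-0.370806) = 0.705494
h(0.705494) = -0.001482
s₃ = 0.705494 − (-0.001482)·(0.705494 − 0.700000) / (-0.001482 − (-0.020373)) = 0.705494 − (-0.000008)/(0.018891) = 0.705925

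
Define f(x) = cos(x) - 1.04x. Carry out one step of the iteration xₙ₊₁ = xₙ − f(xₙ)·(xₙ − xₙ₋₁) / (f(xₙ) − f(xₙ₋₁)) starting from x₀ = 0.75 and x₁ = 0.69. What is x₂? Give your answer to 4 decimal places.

0.7216

f(0.75) = -0.048311, f(0.69) = 0.053646
x₂ = 0.690000 − 0.053646·(0.690000 − 0.750000) / (0.053646 − (-0.048311)) = 0.690000 − (-0.003219)/(0.101957) = 0.721570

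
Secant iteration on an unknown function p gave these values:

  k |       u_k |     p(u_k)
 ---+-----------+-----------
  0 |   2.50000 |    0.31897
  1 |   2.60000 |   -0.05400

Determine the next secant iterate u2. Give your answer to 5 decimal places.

u2 = 2.60000 − (-0.05400)·(2.60000 − 2.50000) / (-0.05400 − 0.31897)
   = 2.60000 − (-0.0054000)/(-0.3729700) = 2.5855216

2.58552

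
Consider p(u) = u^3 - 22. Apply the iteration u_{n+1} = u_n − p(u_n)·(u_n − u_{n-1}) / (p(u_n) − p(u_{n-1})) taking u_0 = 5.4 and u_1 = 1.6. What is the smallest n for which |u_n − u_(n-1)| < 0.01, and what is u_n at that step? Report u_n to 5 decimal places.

p(5.4) = 135.4640000, p(1.6) = -17.9040000
u_2 = 1.6000000 − (-17.9040000)·(-3.8000000)/(-153.3680000) = 2.0436075;  |Δ| = 0.4436075
p(2.0436075) = -13.4652170
u_3 = 2.0436075 − (-13.4652170)·(0.4436075)/(4.4387830) = 3.3893078;  |Δ| = 1.3457003
p(3.3893078) = 16.9343609
u_4 = 3.3893078 − 16.9343609·(1.3457003)/(30.3995778) = 2.6396733;  |Δ| = 0.7496346
p(2.6396733) = -3.6070868
u_5 = 2.6396733 − (-3.6070868)·(-0.7496346)/(-20.5414476) = 2.7713094;  |Δ| = 0.1316361
p(2.7713094) = -0.7159118
u_6 = 2.7713094 − (-0.7159118)·(0.1316361)/(2.8911749) = 2.8039051;  |Δ| = 0.0325957
p(2.8039051) = 0.0439764
u_7 = 2.8039051 − 0.0439764·(0.0325957)/(0.7598882) = 2.8020187;  |Δ| = 0.0018864
|u_7 − u_6| = 0.0018864 < 0.01

n = 7, u_n = 2.80202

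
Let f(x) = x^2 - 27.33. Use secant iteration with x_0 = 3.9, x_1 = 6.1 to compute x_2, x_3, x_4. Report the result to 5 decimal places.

f(3.9) = -12.1200000, f(6.1) = 9.8800000
x_2 = 6.1000000 − 9.8800000·(6.1000000 − 3.9000000) / (9.8800000 − (-12.1200000)) = 6.1000000 − (21.7360000)/(22.0000000) = 5.1120000
f(5.1120000) = -1.1974560
x_3 = 5.1120000 − (-1.1974560)·(5.1120000 − 6.1000000) / (-1.1974560 − 9.8800000) = 5.1120000 − (1.1830865)/(-11.0774560) = 5.2188013
f(5.2188013) = -0.0941132
x_4 = 5.2188013 − (-0.0941132)·(5.2188013 − 5.1120000) / (-0.0941132 − (-1.1974560)) = 5.2188013 − (-0.0100514)/(1.1033428) = 5.2279112

5.11200, 5.21880, 5.22791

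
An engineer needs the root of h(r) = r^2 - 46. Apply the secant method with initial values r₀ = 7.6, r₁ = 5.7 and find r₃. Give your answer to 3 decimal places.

6.788

h(7.6) = 11.76000, h(5.7) = -13.51000
r₂ = 5.70000 − (-13.51000)·(5.70000 − 7.60000) / (-13.51000 − 11.76000) = 5.70000 − (25.66900)/(-25.27000) = 6.71579
h(6.71579) = -0.89817
r₃ = 6.71579 − (-0.89817)·(6.71579 − 5.70000) / (-0.89817 − (-13.51000)) = 6.71579 − (-0.91235)/(12.61183) = 6.78813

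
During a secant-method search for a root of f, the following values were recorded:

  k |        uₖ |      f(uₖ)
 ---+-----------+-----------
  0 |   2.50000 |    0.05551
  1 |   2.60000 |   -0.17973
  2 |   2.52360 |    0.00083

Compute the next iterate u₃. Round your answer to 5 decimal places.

u₃ = 2.52360 − 0.00083·(2.52360 − 2.60000) / (0.00083 − (-0.17973))
   = 2.52360 − (-0.0000634)/(0.1805600) = 2.5239512

2.52395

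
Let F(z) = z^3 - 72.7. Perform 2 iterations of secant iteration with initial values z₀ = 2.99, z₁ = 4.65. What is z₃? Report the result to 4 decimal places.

4.1574

F(2.99) = -45.969101, F(4.65) = 27.844625
z₂ = 4.650000 − 27.844625·(4.650000 − 2.990000) / (27.844625 − (-45.969101)) = 4.650000 − (46.222078)/(73.813726) = 4.023801
F(4.023801) = -7.550738
z₃ = 4.023801 − (-7.550738)·(4.023801 − 4.650000) / (-7.550738 − 27.844625) = 4.023801 − (4.728264)/(-35.395363) = 4.157385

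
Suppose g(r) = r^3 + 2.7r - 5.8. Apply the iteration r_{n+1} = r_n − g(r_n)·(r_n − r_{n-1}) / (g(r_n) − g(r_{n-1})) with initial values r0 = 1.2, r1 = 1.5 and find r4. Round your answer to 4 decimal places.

g(1.2) = -0.832000, g(1.5) = 1.625000
r2 = 1.500000 − 1.625000·(1.500000 − 1.200000) / (1.625000 − (-0.832000)) = 1.500000 − (0.487500)/(2.457000) = 1.301587
g(1.301587) = -0.080657
r3 = 1.301587 − (-0.080657)·(1.301587 − 1.500000) / (-0.080657 − 1.625000) = 1.301587 − (0.016003)/(-1.705657) = 1.310970
g(1.310970) = -0.007294
r4 = 1.310970 − (-0.007294)·(1.310970 − 1.301587) / (-0.007294 − (-0.080657)) = 1.310970 − (-0.000068)/(0.073363) = 1.311903

1.3119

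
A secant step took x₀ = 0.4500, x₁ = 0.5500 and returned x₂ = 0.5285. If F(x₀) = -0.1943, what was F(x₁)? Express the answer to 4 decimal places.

The secant line through (0.4500, -0.1943) and (0.5500, F(x₁)) crosses zero at x₂ = 0.5285.
So (0.4500, -0.1943), (0.5500, F(x₁)), (0.5285, 0) are collinear:
F(x₁) = -0.1943 · (0.5500 − 0.5285) / (0.4500 − 0.5285) = -0.1943 · (0.021500)/(-0.078500) = 0.053216

0.0532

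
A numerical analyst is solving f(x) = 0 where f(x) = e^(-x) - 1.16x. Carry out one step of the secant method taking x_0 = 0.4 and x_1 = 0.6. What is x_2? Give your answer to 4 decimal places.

f(0.4) = 0.206320, f(0.6) = -0.147188
x_2 = 0.600000 − (-0.147188)·(0.600000 − 0.400000) / (-0.147188 − 0.206320) = 0.600000 − (-0.029438)/(-0.353508) = 0.516727

0.5167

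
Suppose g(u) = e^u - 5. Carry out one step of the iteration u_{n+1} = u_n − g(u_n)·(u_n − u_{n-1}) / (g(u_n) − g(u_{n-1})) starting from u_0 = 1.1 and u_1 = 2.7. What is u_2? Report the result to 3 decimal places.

g(1.1) = -1.99583, g(2.7) = 9.87973
u_2 = 2.70000 − 9.87973·(2.70000 − 1.10000) / (9.87973 − (-1.99583)) = 2.70000 − (15.80757)/(11.87557) = 1.36890

1.369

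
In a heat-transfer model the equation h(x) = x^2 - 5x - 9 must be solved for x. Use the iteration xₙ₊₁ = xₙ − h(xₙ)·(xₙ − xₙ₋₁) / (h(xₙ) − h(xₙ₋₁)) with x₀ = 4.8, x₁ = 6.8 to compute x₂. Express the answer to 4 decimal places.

h(4.8) = -9.960000, h(6.8) = 3.240000
x₂ = 6.800000 − 3.240000·(6.800000 − 4.800000) / (3.240000 − (-9.960000)) = 6.800000 − (6.480000)/(13.200000) = 6.309091

6.3091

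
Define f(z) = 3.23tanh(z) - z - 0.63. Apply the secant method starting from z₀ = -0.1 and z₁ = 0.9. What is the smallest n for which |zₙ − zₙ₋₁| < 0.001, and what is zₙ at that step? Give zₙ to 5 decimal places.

n = 6, zₙ = 0.29442

f(-0.1) = -0.8519276, f(0.9) = 0.7836421
z₂ = 0.9000000 − 0.7836421·(1.0000000)/(1.6355697) = 0.4208751;  |Δ| = 0.4791249
f(0.4208751) = 0.2335907
z₃ = 0.4208751 − 0.2335907·(-0.4791249)/(-0.5500514) = 0.2174049;  |Δ| = 0.2034702
f(0.2174049) = -0.1560452
z₄ = 0.2174049 − (-0.1560452)·(-0.2034702)/(-0.3896359) = 0.2988927;  |Δ| = 0.0814878
f(0.2988927) = 0.0087729
z₅ = 0.2988927 − 0.0087729·(0.0814878)/(0.1648181) = 0.2945553;  |Δ| = 0.0043374
f(0.2945553) = 0.0002650
z₆ = 0.2945553 − 0.0002650·(-0.0043374)/(-0.0085078) = 0.2944202;  |Δ| = 0.0001351
|z₆ − z₅| = 0.0001351 < 0.001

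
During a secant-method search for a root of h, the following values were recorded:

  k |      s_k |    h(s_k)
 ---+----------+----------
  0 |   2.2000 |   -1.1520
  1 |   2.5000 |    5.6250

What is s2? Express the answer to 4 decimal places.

2.2510

s2 = 2.5000 − 5.6250·(2.5000 − 2.2000) / (5.6250 − (-1.1520))
   = 2.5000 − (1.687500)/(6.777000) = 2.250996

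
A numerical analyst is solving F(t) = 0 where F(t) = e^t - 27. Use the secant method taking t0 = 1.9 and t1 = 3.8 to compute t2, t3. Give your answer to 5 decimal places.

F(1.9) = -20.3141056, F(3.8) = 17.7011845
t2 = 3.8000000 − 17.7011845·(3.8000000 − 1.9000000) / (17.7011845 − (-20.3141056)) = 3.8000000 − (33.6322505)/(38.0152901) = 2.9152968
F(2.9152968) = -8.5457120
t3 = 2.9152968 − (-8.5457120)·(2.9152968 − 3.8000000) / (-8.5457120 − 17.7011845) = 2.9152968 − (7.5604192)/(-26.2468965) = 3.2033468

2.91530, 3.20335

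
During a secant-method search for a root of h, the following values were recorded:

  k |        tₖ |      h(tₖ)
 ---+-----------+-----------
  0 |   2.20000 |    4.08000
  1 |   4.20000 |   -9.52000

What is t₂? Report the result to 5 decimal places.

2.80000

t₂ = 4.20000 − (-9.52000)·(4.20000 − 2.20000) / (-9.52000 − 4.08000)
   = 4.20000 − (-19.0400000)/(-13.6000000) = 2.8000000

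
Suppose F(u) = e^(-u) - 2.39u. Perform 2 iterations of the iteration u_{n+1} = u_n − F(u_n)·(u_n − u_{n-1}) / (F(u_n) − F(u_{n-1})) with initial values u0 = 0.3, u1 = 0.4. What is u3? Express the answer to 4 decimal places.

0.3076

F(0.3) = 0.023818, F(0.4) = -0.285680
u2 = 0.400000 − (-0.285680)·(0.400000 − 0.300000) / (-0.285680 − 0.023818) = 0.400000 − (-0.028568)/(-0.309498) = 0.307696
F(0.307696) = -0.000254
u3 = 0.307696 − (-0.000254)·(0.307696 − 0.400000) / (-0.000254 − (-0.285680)) = 0.307696 − (0.000023)/(0.285426) = 0.307614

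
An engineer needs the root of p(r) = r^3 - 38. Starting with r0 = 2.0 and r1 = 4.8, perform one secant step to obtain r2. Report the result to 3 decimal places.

p(2.0) = -30.00000, p(4.8) = 72.59200
r2 = 4.80000 − 72.59200·(4.80000 − 2.00000) / (72.59200 − (-30.00000)) = 4.80000 − (203.25760)/(102.59200) = 2.81878

2.819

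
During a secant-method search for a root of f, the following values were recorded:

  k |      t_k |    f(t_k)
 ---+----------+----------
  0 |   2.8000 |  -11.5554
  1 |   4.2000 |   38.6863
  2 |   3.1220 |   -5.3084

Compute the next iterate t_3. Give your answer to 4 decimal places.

t_3 = 3.1220 − (-5.3084)·(3.1220 − 4.2000) / (-5.3084 − 38.6863)
   = 3.1220 − (5.722455)/(-43.994700) = 3.252071

3.2521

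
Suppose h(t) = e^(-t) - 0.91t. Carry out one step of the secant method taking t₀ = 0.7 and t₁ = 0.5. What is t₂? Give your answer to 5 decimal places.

0.60381

h(0.7) = -0.1404147, h(0.5) = 0.1515307
t₂ = 0.5000000 − 0.1515307·(0.5000000 − 0.7000000) / (0.1515307 − (-0.1404147)) = 0.5000000 − (-0.0303061)/(0.2919454) = 0.6038075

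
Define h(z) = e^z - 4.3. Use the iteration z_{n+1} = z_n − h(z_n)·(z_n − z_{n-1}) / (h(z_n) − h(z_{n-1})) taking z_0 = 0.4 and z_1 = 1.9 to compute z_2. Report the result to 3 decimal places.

h(0.4) = -2.80818, h(1.9) = 2.38589
z_2 = 1.90000 − 2.38589·(1.90000 − 0.40000) / (2.38589 − (-2.80818)) = 1.90000 − (3.57884)/(5.19407) = 1.21098

1.211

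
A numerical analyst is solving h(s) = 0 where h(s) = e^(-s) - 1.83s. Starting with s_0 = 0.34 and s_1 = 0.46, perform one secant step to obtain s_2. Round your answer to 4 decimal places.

0.3758

h(0.34) = 0.089570, h(0.46) = -0.210516
s_2 = 0.460000 − (-0.210516)·(0.460000 − 0.340000) / (-0.210516 − 0.089570) = 0.460000 − (-0.025262)/(-0.300087) = 0.375818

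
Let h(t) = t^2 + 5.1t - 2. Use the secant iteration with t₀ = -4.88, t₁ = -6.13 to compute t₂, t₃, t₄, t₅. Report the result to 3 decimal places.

h(-4.88) = -3.07360, h(-6.13) = 4.31390
t₂ = -6.13000 − 4.31390·(-6.13000 − (-4.88000)) / (4.31390 − (-3.07360)) = -6.13000 − (-5.39238)/(7.38750) = -5.40007
h(-5.40007) = -0.37961
t₃ = -5.40007 − (-0.37961)·(-5.40007 − (-6.13000)) / (-0.37961 − 4.31390) = -5.40007 − (-0.27709)/(-4.69351) = -5.45911
h(-5.45911) = -0.03961
t₄ = -5.45911 − (-0.03961)·(-5.45911 − (-5.40007)) / (-0.03961 − (-0.37961)) = -5.45911 − (0.00234)/(0.34001) = -5.46598
h(-5.46598) = 0.00045
t₅ = -5.46598 − 0.00045·(-5.46598 − (-5.45911)) / (0.00045 − (-0.03961)) = -5.46598 − (0.00000)/(0.04006) = -5.46590

-5.400, -5.459, -5.466, -5.466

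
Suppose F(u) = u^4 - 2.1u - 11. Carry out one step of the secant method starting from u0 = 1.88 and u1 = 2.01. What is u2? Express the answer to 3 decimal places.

F(1.88) = -2.45602, F(2.01) = 1.10141
u2 = 2.01000 − 1.10141·(2.01000 − 1.88000) / (1.10141 − (-2.45602)) = 2.01000 − (0.14318)/(3.55742) = 1.96975

1.970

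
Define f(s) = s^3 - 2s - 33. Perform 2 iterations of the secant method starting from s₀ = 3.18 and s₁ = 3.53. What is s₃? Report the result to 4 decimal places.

f(3.18) = -7.202568, f(3.53) = 3.926977
s₂ = 3.530000 − 3.926977·(3.530000 − 3.180000) / (3.926977 − (-7.202568)) = 3.530000 − (1.374442)/(11.129545) = 3.406505
f(3.406505) = -0.282981
s₃ = 3.406505 − (-0.282981)·(3.406505 − 3.530000) / (-0.282981 − 3.926977) = 3.406505 − (0.034947)/(-4.209958) = 3.414806

3.4148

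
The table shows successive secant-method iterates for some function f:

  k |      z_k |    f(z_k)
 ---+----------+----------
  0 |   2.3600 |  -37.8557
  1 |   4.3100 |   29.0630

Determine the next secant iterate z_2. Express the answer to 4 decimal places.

3.4631

z_2 = 4.3100 − 29.0630·(4.3100 − 2.3600) / (29.0630 − (-37.8557))
   = 4.3100 − (56.672850)/(66.918700) = 3.463109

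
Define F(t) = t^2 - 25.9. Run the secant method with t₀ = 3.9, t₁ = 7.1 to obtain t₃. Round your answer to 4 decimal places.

5.0527

F(3.9) = -10.690000, F(7.1) = 24.510000
t₂ = 7.100000 − 24.510000·(7.100000 − 3.900000) / (24.510000 − (-10.690000)) = 7.100000 − (78.432000)/(35.200000) = 4.871818
F(4.871818) = -2.165388
t₃ = 4.871818 − (-2.165388)·(4.871818 − 7.100000) / (-2.165388 − 24.510000) = 4.871818 − (4.824877)/(-26.675388) = 5.052692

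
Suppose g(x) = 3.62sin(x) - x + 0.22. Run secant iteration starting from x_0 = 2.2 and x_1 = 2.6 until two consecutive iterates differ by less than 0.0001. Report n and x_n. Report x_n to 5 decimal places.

n = 5, x_n = 2.47065

g(2.2) = 0.9467570, g(2.6) = -0.5138850
x_2 = 2.6000000 − (-0.5138850)·(0.4000000)/(-1.4606420) = 2.4592715;  |Δ| = 0.1407285
g(2.4592715) = 0.0434869
x_3 = 2.4592715 − 0.0434869·(-0.1407285)/(0.5573719) = 2.4702513;  |Δ| = 0.0109798
g(2.4702513) = 0.0015220
x_4 = 2.4702513 − 0.0015220·(0.0109798)/(-0.0419648) = 2.4706495;  |Δ| = 0.0003982
g(2.4706495) = -0.0000051
x_5 = 2.4706495 − (-0.0000051)·(0.0003982)/(-0.0015271) = 2.4706482;  |Δ| = 0.0000013
|x_5 − x_4| = 0.0000013 < 0.0001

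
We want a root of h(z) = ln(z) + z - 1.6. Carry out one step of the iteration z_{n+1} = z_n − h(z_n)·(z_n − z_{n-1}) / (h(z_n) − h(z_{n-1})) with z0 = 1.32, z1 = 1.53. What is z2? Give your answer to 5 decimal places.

1.32139

h(1.32) = -0.0023683, h(1.53) = 0.3552677
z2 = 1.5300000 − 0.3552677·(1.5300000 − 1.3200000) / (0.3552677 − (-0.0023683)) = 1.5300000 − (0.0746062)/(0.3576360) = 1.3213906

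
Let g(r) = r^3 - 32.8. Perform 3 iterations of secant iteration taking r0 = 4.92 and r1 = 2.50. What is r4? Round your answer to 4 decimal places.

g(4.92) = 86.295488, g(2.50) = -17.175000
r2 = 2.500000 − (-17.175000)·(2.500000 − 4.920000) / (-17.175000 − 86.295488) = 2.500000 − (41.563500)/(-103.470488) = 2.901694
g(2.901694) = -8.368229
r3 = 2.901694 − (-8.368229)·(2.901694 − 2.500000) / (-8.368229 − (-17.175000)) = 2.901694 − (-3.361470)/(8.806771) = 3.283386
g(3.283386) = 2.596940
r4 = 3.283386 − 2.596940·(3.283386 − 2.901694) / (2.596940 − (-8.368229)) = 3.283386 − (0.991230)/(10.965169) = 3.192988

3.1930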